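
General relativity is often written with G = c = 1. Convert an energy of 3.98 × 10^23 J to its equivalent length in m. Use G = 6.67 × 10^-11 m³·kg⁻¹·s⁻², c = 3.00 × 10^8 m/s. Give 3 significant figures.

Energy → length via G/c⁴.
3.98 × 10^23 J × (G/c⁴) = 3.28 × 10^-21 m

3.28 × 10^-21 m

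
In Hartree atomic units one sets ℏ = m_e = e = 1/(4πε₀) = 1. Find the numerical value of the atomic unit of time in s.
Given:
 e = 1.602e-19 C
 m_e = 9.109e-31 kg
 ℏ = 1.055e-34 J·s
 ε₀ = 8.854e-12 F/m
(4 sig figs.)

2.423e-17 s

τ_au = (4πε₀)²ℏ³/(m_e e⁴)
E_h = 4.354e-18 J
ℏ/E_h = 2.423e-17 s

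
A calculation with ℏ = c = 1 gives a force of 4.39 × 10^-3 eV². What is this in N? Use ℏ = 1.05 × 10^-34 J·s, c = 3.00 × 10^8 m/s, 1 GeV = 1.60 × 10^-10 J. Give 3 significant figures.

3.57 × 10^-15 N

Force is [E]/[L] = [E]²/(ℏc); restore (ℏc)⁻¹.
1 GeV² → 1/(ℏc) × (1 GeV in J)² = 8.13 × 10^5 N.
Convert the energy scale: 4.39 × 10^-3 eV² = 4.39 × 10^-21 GeV².
Result: 4.39 × 10^-21 × 8.13 × 10^5 = 3.57 × 10^-15 N.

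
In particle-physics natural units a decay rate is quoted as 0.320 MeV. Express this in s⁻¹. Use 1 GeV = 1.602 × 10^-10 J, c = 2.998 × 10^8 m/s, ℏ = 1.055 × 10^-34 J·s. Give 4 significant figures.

A rate is [E]/ℏ; divide by ℏ.
1 GeV → 1/ℏ × (1 GeV in J) = 1.518 × 10^24 s⁻¹.
Convert the energy scale: 0.320 MeV = 3.20 × 10^-4 GeV.
Result: 3.20 × 10^-4 × 1.518 × 10^24 = 4.859 × 10^20 s⁻¹.

4.859 × 10^20 s⁻¹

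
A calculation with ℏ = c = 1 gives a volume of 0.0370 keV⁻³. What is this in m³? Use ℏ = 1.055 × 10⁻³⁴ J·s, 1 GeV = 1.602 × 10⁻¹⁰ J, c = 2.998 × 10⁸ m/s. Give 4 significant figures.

2.848 × 10⁻³¹ m³

Volume is [L]³ = [E]⁻³·(ℏc)³.
1 GeV⁻³ → (ℏc)³ × (1 GeV in J)⁻³ = 7.696 × 10⁻⁴⁸ m³.
Convert the energy scale: 0.0370 keV⁻³ = 3.70 × 10¹⁶ GeV⁻³.
Result: 3.70 × 10¹⁶ × 7.696 × 10⁻⁴⁸ = 2.848 × 10⁻³¹ m³.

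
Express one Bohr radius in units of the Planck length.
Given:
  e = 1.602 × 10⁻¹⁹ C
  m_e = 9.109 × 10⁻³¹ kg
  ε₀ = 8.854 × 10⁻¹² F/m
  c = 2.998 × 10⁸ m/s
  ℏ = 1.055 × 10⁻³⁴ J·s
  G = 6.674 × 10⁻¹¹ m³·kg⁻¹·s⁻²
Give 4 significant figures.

Bohr radius: a₀ = 4πε₀ℏ²/(m_e e²) = 5.297 × 10⁻¹¹ m
Planck length: ℓ_P = √(ℏG/c³) = 1.616 × 10⁻³⁵ m
ratio = 5.297 × 10⁻¹¹ / 1.616 × 10⁻³⁵ = 3.277 × 10²⁴

3.277 × 10²⁴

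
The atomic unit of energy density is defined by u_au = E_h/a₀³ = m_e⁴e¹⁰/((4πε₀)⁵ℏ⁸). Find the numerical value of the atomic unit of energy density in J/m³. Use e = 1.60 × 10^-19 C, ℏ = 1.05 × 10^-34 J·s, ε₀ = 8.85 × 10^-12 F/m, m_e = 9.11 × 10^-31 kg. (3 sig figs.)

u_au = E_h/a₀³ = m_e⁴e¹⁰/((4πε₀)⁵ℏ⁸)
E_h = 4.38 × 10^-18 J
a₀ = 5.26 × 10^-11 m
E_h/a₀³ = 3.01 × 10^13 J/m³

3.01 × 10^13 J/m³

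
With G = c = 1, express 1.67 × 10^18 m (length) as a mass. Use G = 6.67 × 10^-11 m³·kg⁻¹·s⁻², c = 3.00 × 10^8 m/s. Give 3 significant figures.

2.25 × 10^45 kg

Length → mass via c²/G.
1.67 × 10^18 m × (c²/G) = 2.25 × 10^45 kg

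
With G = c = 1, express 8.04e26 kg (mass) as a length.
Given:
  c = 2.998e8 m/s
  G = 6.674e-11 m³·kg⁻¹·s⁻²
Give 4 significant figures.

0.5970 m

In G = c = 1 units mass has dimensions of length; the conversion factor is G/c².
8.04e26 kg × (G/c²) = 0.5970 m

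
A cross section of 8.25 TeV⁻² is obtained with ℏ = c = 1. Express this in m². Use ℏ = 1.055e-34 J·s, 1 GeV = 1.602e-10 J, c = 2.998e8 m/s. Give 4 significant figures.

Area is [L]² = [E]⁻²·(ℏc)²; restore (ℏc)².
1 GeV⁻² → (ℏc)² × (1 GeV in J)⁻² = 3.898e-32 m².
Convert the energy scale: 8.25 TeV⁻² = 8.25e-6 GeV⁻².
Result: 8.25e-6 × 3.898e-32 = 3.216e-37 m².

3.216e-37 m²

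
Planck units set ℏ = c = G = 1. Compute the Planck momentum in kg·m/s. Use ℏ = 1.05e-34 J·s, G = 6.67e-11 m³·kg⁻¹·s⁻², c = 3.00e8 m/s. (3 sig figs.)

Dimensional analysis gives p_P = √(ℏc³/G).
  = √(42.5)
  = 6.52 kg·m/s

6.52 kg·m/s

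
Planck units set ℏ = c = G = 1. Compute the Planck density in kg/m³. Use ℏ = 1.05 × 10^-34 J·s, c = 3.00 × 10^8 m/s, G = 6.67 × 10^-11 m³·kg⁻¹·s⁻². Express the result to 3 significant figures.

Dimensional analysis gives ρ_P = c⁵/(ℏG²).
  = 2.43 × 10^42 / 4.67 × 10^-55
  = 5.20 × 10^96 kg/m³

5.20 × 10^96 kg/m³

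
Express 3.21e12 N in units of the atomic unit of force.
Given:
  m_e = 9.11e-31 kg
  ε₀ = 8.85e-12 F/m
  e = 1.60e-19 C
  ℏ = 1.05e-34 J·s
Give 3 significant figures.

3.85e19

atomic unit of force: F_au = E_h/a₀ = m_e²e⁶/((4πε₀)³ℏ⁴) = 8.33e-8 N.
3.21e12 / 8.33e-8 = 3.85e19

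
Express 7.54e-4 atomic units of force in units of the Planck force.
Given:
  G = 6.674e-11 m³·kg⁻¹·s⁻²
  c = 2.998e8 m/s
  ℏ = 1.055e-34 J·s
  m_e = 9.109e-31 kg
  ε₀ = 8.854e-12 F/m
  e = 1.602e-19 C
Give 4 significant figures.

5.120e-55

atomic unit of force: F_au = E_h/a₀ = m_e²e⁶/((4πε₀)³ℏ⁴) = 8.220e-8 N
Planck force: F_P = c⁴/G = 1.210e44 N
7.54e-4 × 8.220e-8 / 1.210e44 = 5.120e-55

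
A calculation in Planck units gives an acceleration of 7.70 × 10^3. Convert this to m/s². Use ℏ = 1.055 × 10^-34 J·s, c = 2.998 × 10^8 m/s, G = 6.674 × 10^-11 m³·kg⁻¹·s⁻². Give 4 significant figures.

4.281 × 10^55 m/s²

One Planck acceleration: a_P = √(c⁷/(ℏG)) = 5.560 × 10^51 m/s².
7.70 × 10^3 × 5.560 × 10^51 m/s² = 4.281 × 10^55 m/s²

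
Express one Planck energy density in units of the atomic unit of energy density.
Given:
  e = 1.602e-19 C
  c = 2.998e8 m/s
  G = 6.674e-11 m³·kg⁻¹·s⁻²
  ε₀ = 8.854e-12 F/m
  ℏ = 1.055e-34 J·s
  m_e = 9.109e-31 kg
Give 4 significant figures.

1.581e100

Planck energy density: u_P = c⁷/(ℏG²) = 4.632e113 J/m³
atomic unit of energy density: u_au = E_h/a₀³ = m_e⁴e¹⁰/((4πε₀)⁵ℏ⁸) = 2.929e13 J/m³
ratio = 4.632e113 / 2.929e13 = 1.581e100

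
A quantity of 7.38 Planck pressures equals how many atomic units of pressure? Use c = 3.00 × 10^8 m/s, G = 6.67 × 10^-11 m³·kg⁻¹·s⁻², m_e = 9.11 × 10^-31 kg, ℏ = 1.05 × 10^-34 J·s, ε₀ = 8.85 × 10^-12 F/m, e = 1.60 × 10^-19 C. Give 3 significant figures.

1.15 × 10^101

Planck pressure: p_P = c⁷/(ℏG²) = 4.68 × 10^113 Pa
atomic unit of pressure: P_au = E_h/a₀³ = m_e⁴e¹⁰/((4πε₀)⁵ℏ⁸) = 3.01 × 10^13 Pa
7.38 × 4.68 × 10^113 / 3.01 × 10^13 = 1.15 × 10^101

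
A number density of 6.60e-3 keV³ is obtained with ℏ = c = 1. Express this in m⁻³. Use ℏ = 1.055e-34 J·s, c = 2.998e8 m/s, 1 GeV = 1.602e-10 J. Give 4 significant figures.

8.576e26 m⁻³

Number density is [L]⁻³ = [E]³/(ℏc)³.
1 GeV³ → 1/(ℏc)³ × (1 GeV in J)³ = 1.299e47 m⁻³.
Convert the energy scale: 6.60e-3 keV³ = 6.60e-21 GeV³.
Result: 6.60e-21 × 1.299e47 = 8.576e26 m⁻³.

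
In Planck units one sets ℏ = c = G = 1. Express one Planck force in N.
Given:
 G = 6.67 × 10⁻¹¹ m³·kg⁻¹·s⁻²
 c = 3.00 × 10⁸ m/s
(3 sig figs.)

F_P = c⁴/G
  = 8.10 × 10³³ / 6.67 × 10⁻¹¹
  = 1.21 × 10⁴⁴ N

1.21 × 10⁴⁴ N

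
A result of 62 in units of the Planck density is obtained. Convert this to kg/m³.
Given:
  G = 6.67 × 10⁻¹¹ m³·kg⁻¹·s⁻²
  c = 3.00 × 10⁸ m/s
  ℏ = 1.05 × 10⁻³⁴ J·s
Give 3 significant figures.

One Planck density: ρ_P = c⁵/(ℏG²) = 5.20 × 10⁹⁶ kg/m³.
62 × 5.20 × 10⁹⁶ kg/m³ = 3.23 × 10⁹⁸ kg/m³

3.23 × 10⁹⁸ kg/m³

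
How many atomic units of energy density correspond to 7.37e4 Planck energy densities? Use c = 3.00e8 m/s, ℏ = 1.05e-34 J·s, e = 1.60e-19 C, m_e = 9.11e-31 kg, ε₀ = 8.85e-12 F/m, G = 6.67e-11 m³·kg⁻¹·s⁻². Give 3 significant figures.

1.15e105

Planck energy density: u_P = c⁷/(ℏG²) = 4.68e113 J/m³
atomic unit of energy density: u_au = E_h/a₀³ = m_e⁴e¹⁰/((4πε₀)⁵ℏ⁸) = 3.01e13 J/m³
7.37e4 × 4.68e113 / 3.01e13 = 1.15e105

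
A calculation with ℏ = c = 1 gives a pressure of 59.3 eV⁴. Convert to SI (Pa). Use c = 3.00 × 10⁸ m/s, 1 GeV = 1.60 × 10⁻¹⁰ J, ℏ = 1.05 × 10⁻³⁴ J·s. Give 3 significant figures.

Pressure is [E]/[L]³ = [E]⁴/(ℏc)³.
1 GeV⁴ → 1/(ℏc)³ × (1 GeV in J)⁴ = 2.10 × 10³⁷ Pa.
Convert the energy scale: 59.3 eV⁴ = 5.93 × 10⁻³⁵ GeV⁴.
Result: 5.93 × 10⁻³⁵ × 2.10 × 10³⁷ = 1.24 × 10³ Pa.

1.24 × 10³ Pa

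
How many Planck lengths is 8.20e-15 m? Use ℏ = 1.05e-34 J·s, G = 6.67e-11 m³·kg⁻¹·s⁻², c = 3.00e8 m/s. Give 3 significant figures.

5.09e20

Planck length: ℓ_P = √(ℏG/c³) = 1.61e-35 m.
8.20e-15 / 1.61e-35 = 5.09e20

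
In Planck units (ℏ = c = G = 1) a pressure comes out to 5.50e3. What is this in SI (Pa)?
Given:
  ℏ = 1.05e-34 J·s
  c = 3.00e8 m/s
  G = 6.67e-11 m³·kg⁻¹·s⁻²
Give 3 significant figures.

One Planck pressure: p_P = c⁷/(ℏG²) = 4.68e113 Pa.
5.50e3 × 4.68e113 Pa = 2.57e117 Pa

2.57e117 Pa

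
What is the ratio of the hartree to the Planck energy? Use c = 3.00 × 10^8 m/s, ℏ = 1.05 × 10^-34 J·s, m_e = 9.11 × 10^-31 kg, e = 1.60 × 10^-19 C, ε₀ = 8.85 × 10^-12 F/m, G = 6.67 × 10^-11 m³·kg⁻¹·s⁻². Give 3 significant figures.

hartree: E_h = m_e e⁴/(4πε₀ℏ)² = 4.38 × 10^-18 J
Planck energy: E_P = √(ℏc⁵/G) = 1.96 × 10^9 J
ratio = 4.38 × 10^-18 / 1.96 × 10^9 = 2.24 × 10^-27

2.24 × 10^-27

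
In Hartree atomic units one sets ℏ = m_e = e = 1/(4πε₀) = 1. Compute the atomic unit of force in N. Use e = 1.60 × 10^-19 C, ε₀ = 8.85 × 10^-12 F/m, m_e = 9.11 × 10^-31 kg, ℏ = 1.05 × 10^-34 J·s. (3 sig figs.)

8.33 × 10^-8 N

F_au = E_h/a₀ = m_e²e⁶/((4πε₀)³ℏ⁴)
E_h = 4.38 × 10^-18 J
a₀ = 5.26 × 10^-11 m
E_h/a₀ = 8.33 × 10^-8 N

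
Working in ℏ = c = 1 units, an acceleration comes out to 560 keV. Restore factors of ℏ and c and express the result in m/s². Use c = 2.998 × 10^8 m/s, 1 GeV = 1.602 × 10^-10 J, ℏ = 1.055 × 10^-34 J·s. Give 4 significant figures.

Acceleration is [L]/[T]² = c·[E]/ℏ.
1 GeV → c/ℏ × (1 GeV in J) = 4.552 × 10^32 m/s².
Convert the energy scale: 560 keV = 5.60 × 10^-4 GeV.
Result: 5.60 × 10^-4 × 4.552 × 10^32 = 2.549 × 10^29 m/s².

2.549 × 10^29 m/s²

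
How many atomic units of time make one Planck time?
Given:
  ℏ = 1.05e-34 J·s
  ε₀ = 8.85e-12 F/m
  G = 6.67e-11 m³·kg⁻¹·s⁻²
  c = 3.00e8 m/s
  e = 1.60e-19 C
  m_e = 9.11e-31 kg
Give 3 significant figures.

2.24e-27

Planck time: t_P = √(ℏG/c⁵) = 5.37e-44 s
atomic unit of time: τ_au = (4πε₀)²ℏ³/(m_e e⁴) = 2.40e-17 s
ratio = 5.37e-44 / 2.40e-17 = 2.24e-27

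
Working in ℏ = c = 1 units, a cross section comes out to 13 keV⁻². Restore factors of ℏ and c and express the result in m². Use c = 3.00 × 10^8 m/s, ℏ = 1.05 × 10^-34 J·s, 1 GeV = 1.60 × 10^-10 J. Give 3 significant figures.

Area is [L]² = [E]⁻²·(ℏc)²; restore (ℏc)².
1 GeV⁻² → (ℏc)² × (1 GeV in J)⁻² = 3.88 × 10^-32 m².
Convert the energy scale: 13 keV⁻² = 1.30 × 10^13 GeV⁻².
Result: 1.30 × 10^13 × 3.88 × 10^-32 = 5.04 × 10^-19 m².

5.04 × 10^-19 m²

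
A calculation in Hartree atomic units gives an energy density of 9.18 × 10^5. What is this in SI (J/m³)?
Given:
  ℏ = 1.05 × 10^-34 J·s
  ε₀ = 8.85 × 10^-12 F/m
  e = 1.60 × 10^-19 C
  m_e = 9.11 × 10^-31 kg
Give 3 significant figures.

One atomic unit of energy density: u_au = E_h/a₀³ = m_e⁴e¹⁰/((4πε₀)⁵ℏ⁸) = 3.01 × 10^13 J/m³.
9.18 × 10^5 × 3.01 × 10^13 J/m³ = 2.77 × 10^19 J/m³

2.77 × 10^19 J/m³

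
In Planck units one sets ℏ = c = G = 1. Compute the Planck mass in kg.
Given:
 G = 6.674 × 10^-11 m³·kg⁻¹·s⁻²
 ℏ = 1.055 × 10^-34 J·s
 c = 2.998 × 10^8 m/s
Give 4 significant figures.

2.177 × 10^-8 kg

m_P = √(ℏc/G)
  = √(4.739 × 10^-16)
  = 2.177 × 10^-8 kg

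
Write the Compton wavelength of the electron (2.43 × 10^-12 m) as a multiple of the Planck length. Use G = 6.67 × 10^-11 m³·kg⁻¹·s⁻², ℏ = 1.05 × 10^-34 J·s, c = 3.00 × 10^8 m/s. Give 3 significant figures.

Planck length: ℓ_P = √(ℏG/c³) = 1.61 × 10^-35 m.
2.43 × 10^-12 / 1.61 × 10^-35 = 1.51 × 10^23

1.51 × 10^23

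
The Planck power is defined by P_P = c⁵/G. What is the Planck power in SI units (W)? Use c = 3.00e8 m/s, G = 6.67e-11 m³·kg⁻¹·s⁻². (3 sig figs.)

3.64e52 W

P_P = c⁵/G
  = 2.43e42 / 6.67e-11
  = 3.64e52 W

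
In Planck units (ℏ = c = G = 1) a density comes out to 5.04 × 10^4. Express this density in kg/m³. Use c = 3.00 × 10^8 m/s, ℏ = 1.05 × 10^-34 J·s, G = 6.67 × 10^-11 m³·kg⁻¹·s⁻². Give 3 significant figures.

One Planck density: ρ_P = c⁵/(ℏG²) = 5.20 × 10^96 kg/m³.
5.04 × 10^4 × 5.20 × 10^96 kg/m³ = 2.62 × 10^101 kg/m³

2.62 × 10^101 kg/m³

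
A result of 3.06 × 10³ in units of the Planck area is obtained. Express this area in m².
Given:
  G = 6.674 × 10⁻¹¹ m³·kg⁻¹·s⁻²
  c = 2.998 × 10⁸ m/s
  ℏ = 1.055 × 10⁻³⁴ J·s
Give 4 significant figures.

One Planck area: A_P = ℏG/c³ = 2.613 × 10⁻⁷⁰ m².
3.06 × 10³ × 2.613 × 10⁻⁷⁰ m² = 7.996 × 10⁻⁶⁷ m²

7.996 × 10⁻⁶⁷ m²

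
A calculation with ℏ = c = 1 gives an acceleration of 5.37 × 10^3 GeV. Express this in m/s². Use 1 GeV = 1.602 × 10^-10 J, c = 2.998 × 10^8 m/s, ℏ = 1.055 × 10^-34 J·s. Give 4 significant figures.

2.445 × 10^36 m/s²

Acceleration is [L]/[T]² = c·[E]/ℏ.
1 GeV → c/ℏ × (1 GeV in J) = 4.552 × 10^32 m/s².
Result: 5.37 × 10^3 × 4.552 × 10^32 = 2.445 × 10^36 m/s².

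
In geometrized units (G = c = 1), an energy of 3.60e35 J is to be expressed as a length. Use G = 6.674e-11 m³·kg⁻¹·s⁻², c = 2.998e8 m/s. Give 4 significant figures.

2.974e-9 m

Energy → length via G/c⁴.
3.60e35 J × (G/c⁴) = 2.974e-9 m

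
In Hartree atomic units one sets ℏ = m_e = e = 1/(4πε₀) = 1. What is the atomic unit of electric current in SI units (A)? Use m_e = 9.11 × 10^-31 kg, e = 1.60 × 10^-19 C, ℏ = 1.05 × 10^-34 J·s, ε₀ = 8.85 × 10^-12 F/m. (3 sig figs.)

I_au = e E_h/ℏ = m_e e⁵/((4πε₀)²ℏ³)
E_h = 4.38 × 10^-18 J
e·E_h/ℏ = 6.67 × 10^-3 A

6.67 × 10^-3 A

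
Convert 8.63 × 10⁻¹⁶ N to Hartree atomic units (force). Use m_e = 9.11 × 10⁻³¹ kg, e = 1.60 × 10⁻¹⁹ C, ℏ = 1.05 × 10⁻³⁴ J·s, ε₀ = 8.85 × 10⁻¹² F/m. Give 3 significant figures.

1.04 × 10⁻⁸

atomic unit of force: F_au = E_h/a₀ = m_e²e⁶/((4πε₀)³ℏ⁴) = 8.33 × 10⁻⁸ N.
8.63 × 10⁻¹⁶ / 8.33 × 10⁻⁸ = 1.04 × 10⁻⁸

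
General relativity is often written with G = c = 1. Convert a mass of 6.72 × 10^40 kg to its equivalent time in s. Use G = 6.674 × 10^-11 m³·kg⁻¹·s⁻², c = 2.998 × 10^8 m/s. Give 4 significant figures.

Mass → time via G/c³.
6.72 × 10^40 kg × (G/c³) = 1.664 × 10^5 s

1.664 × 10^5 s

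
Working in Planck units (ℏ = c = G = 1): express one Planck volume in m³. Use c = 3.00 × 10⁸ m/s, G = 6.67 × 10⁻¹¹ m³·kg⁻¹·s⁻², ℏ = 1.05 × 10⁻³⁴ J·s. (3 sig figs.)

Dimensional analysis gives V_P = (ℏG/c³)^(3/2).
  = √(1.75 × 10⁻²⁰⁹)
  = 4.18 × 10⁻¹⁰⁵ m³

4.18 × 10⁻¹⁰⁵ m³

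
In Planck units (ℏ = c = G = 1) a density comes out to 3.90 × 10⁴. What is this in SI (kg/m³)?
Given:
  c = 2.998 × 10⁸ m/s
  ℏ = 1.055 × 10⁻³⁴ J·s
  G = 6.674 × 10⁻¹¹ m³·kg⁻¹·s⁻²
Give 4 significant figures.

One Planck density: ρ_P = c⁵/(ℏG²) = 5.154 × 10⁹⁶ kg/m³.
3.90 × 10⁴ × 5.154 × 10⁹⁶ kg/m³ = 2.010 × 10¹⁰¹ kg/m³

2.010 × 10¹⁰¹ kg/m³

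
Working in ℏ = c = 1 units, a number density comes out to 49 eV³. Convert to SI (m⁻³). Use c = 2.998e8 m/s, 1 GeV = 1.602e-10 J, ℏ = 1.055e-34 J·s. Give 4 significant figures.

Number density is [L]⁻³ = [E]³/(ℏc)³.
1 GeV³ → 1/(ℏc)³ × (1 GeV in J)³ = 1.299e47 m⁻³.
Convert the energy scale: 49 eV³ = 4.90e-26 GeV³.
Result: 4.90e-26 × 1.299e47 = 6.367e21 m⁻³.

6.367e21 m⁻³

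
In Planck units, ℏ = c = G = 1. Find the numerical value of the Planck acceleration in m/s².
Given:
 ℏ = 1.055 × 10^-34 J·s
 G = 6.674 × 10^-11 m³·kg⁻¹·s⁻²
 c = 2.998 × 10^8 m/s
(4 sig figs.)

5.560 × 10^51 m/s²

Dimensional analysis gives a_P = √(c⁷/(ℏG)).
  = √(3.092 × 10^103)
  = 5.560 × 10^51 m/s²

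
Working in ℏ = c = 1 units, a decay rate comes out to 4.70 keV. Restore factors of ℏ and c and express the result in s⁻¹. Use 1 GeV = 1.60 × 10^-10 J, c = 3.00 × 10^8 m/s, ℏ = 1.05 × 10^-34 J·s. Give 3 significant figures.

7.16 × 10^18 s⁻¹

A rate is [E]/ℏ; divide by ℏ.
1 GeV → 1/ℏ × (1 GeV in J) = 1.52 × 10^24 s⁻¹.
Convert the energy scale: 4.70 keV = 4.70 × 10^-6 GeV.
Result: 4.70 × 10^-6 × 1.52 × 10^24 = 7.16 × 10^18 s⁻¹.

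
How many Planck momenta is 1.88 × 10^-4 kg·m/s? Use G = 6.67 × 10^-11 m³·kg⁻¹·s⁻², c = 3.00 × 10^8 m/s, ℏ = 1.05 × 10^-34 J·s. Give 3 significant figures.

2.88 × 10^-5

Planck momentum: p_P = √(ℏc³/G) = 6.52 kg·m/s.
1.88 × 10^-4 / 6.52 = 2.88 × 10^-5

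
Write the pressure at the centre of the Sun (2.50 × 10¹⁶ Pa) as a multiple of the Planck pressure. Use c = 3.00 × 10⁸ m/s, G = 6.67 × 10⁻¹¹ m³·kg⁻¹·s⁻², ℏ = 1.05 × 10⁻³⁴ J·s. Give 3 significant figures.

Planck pressure: p_P = c⁷/(ℏG²) = 4.68 × 10¹¹³ Pa.
2.50 × 10¹⁶ / 4.68 × 10¹¹³ = 5.34 × 10⁻⁹⁸

5.34 × 10⁻⁹⁸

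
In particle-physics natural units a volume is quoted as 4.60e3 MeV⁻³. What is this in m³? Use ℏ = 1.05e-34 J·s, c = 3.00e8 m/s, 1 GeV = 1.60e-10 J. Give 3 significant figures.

Volume is [L]³ = [E]⁻³·(ℏc)³.
1 GeV⁻³ → (ℏc)³ × (1 GeV in J)⁻³ = 7.63e-48 m³.
Convert the energy scale: 4.60e3 MeV⁻³ = 4.60e12 GeV⁻³.
Result: 4.60e12 × 7.63e-48 = 3.51e-35 m³.

3.51e-35 m³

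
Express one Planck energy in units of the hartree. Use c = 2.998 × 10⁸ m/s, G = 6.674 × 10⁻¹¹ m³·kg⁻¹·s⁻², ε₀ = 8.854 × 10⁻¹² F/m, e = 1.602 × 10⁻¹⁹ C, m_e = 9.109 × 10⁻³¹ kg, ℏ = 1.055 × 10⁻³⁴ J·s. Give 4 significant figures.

Planck energy: E_P = √(ℏc⁵/G) = 1.957 × 10⁹ J
hartree: E_h = m_e e⁴/(4πε₀ℏ)² = 4.354 × 10⁻¹⁸ J
ratio = 1.957 × 10⁹ / 4.354 × 10⁻¹⁸ = 4.494 × 10²⁶

4.494 × 10²⁶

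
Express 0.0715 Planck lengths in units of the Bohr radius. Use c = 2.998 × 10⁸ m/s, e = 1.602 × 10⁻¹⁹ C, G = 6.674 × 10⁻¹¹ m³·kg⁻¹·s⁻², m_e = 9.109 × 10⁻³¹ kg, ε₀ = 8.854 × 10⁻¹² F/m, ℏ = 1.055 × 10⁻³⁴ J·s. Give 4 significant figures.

Planck length: ℓ_P = √(ℏG/c³) = 1.616 × 10⁻³⁵ m
Bohr radius: a₀ = 4πε₀ℏ²/(m_e e²) = 5.297 × 10⁻¹¹ m
0.0715 × 1.616 × 10⁻³⁵ / 5.297 × 10⁻¹¹ = 2.182 × 10⁻²⁶

2.182 × 10⁻²⁶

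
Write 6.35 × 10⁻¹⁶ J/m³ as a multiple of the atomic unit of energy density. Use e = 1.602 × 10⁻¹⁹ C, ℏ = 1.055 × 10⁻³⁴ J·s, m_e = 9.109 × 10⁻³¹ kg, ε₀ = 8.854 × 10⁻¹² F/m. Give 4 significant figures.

atomic unit of energy density: u_au = E_h/a₀³ = m_e⁴e¹⁰/((4πε₀)⁵ℏ⁸) = 2.929 × 10¹³ J/m³.
6.35 × 10⁻¹⁶ / 2.929 × 10¹³ = 2.168 × 10⁻²⁹

2.168 × 10⁻²⁹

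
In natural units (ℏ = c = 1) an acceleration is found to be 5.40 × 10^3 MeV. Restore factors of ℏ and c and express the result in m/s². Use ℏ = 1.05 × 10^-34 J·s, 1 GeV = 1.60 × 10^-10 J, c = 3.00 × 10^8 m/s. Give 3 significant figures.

Acceleration is [L]/[T]² = c·[E]/ℏ.
1 GeV → c/ℏ × (1 GeV in J) = 4.57 × 10^32 m/s².
Convert the energy scale: 5.40 × 10^3 MeV = 5.40 GeV.
Result: 5.40 × 4.57 × 10^32 = 2.47 × 10^33 m/s².

2.47 × 10^33 m/s²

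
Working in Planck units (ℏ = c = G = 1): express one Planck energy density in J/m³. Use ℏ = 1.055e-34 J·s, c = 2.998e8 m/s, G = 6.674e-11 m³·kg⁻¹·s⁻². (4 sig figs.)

From ℏ = c = G = 1 the energy density scale is u_P = c⁷/(ℏG²).
  = 2.177e59 / 4.699e-55
  = 4.632e113 J/m³

4.632e113 J/m³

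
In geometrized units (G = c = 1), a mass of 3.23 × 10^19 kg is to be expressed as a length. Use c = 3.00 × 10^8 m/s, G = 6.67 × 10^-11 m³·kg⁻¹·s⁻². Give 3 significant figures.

In G = c = 1 units mass has dimensions of length; the conversion factor is G/c².
3.23 × 10^19 kg × (G/c²) = 2.39 × 10^-8 m

2.39 × 10^-8 m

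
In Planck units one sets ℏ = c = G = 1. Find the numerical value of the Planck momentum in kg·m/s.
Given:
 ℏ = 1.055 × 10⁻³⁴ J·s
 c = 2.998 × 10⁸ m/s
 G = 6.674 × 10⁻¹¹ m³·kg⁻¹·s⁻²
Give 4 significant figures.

6.527 kg·m/s

p_P = √(ℏc³/G)
  = √(42.60)
  = 6.527 kg·m/s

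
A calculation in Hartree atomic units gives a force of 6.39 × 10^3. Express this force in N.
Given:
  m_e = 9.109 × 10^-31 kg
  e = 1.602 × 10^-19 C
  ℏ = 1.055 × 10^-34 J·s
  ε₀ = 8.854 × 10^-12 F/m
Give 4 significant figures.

5.252 × 10^-4 N

One atomic unit of force: F_au = E_h/a₀ = m_e²e⁶/((4πε₀)³ℏ⁴) = 8.220 × 10^-8 N.
6.39 × 10^3 × 8.220 × 10^-8 N = 5.252 × 10^-4 N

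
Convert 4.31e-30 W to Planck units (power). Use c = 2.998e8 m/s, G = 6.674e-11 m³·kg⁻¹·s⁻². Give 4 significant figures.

Planck power: P_P = c⁵/G = 3.629e52 W.
4.31e-30 / 3.629e52 = 1.188e-82

1.188e-82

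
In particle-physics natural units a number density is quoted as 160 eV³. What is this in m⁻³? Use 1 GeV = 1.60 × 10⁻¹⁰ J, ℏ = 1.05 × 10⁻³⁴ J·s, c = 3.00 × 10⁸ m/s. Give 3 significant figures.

2.10 × 10²² m⁻³

Number density is [L]⁻³ = [E]³/(ℏc)³.
1 GeV³ → 1/(ℏc)³ × (1 GeV in J)³ = 1.31 × 10⁴⁷ m⁻³.
Convert the energy scale: 160 eV³ = 1.60 × 10⁻²⁵ GeV³.
Result: 1.60 × 10⁻²⁵ × 1.31 × 10⁴⁷ = 2.10 × 10²² m⁻³.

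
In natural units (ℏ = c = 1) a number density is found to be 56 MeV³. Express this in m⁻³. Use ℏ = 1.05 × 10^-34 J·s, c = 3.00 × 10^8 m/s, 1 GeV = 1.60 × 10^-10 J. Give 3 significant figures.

7.34 × 10^39 m⁻³

Number density is [L]⁻³ = [E]³/(ℏc)³.
1 GeV³ → 1/(ℏc)³ × (1 GeV in J)³ = 1.31 × 10^47 m⁻³.
Convert the energy scale: 56 MeV³ = 5.60 × 10^-8 GeV³.
Result: 5.60 × 10^-8 × 1.31 × 10^47 = 7.34 × 10^39 m⁻³.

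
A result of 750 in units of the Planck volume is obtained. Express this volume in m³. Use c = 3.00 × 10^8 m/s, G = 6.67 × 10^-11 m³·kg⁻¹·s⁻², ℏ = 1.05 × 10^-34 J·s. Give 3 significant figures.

One Planck volume: V_P = (ℏG/c³)^(3/2) = 4.18 × 10^-105 m³.
750 × 4.18 × 10^-105 m³ = 3.13 × 10^-102 m³

3.13 × 10^-102 m³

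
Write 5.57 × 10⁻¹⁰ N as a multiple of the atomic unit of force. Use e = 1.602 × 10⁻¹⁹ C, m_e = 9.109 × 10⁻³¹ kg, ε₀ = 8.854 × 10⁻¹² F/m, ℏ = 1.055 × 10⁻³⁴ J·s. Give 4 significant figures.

6.776 × 10⁻³

atomic unit of force: F_au = E_h/a₀ = m_e²e⁶/((4πε₀)³ℏ⁴) = 8.220 × 10⁻⁸ N.
5.57 × 10⁻¹⁰ / 8.220 × 10⁻⁸ = 6.776 × 10⁻³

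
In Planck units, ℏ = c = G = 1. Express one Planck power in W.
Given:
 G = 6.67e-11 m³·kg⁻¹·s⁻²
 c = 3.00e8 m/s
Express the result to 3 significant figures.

3.64e52 W

From ℏ = c = G = 1 the power scale is P_P = c⁵/G.
  = 2.43e42 / 6.67e-11
  = 3.64e52 W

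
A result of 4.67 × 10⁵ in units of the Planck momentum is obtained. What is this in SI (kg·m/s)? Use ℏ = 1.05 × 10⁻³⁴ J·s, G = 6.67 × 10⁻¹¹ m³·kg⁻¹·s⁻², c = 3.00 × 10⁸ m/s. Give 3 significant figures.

3.04 × 10⁶ kg·m/s

One Planck momentum: p_P = √(ℏc³/G) = 6.52 kg·m/s.
4.67 × 10⁵ × 6.52 kg·m/s = 3.04 × 10⁶ kg·m/s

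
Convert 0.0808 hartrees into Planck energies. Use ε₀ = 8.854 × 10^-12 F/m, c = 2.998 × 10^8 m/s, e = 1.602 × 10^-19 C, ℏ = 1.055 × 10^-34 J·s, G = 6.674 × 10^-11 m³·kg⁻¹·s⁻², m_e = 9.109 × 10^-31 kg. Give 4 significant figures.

hartree: E_h = m_e e⁴/(4πε₀ℏ)² = 4.354 × 10^-18 J
Planck energy: E_P = √(ℏc⁵/G) = 1.957 × 10^9 J
0.0808 × 4.354 × 10^-18 / 1.957 × 10^9 = 1.798 × 10^-28

1.798 × 10^-28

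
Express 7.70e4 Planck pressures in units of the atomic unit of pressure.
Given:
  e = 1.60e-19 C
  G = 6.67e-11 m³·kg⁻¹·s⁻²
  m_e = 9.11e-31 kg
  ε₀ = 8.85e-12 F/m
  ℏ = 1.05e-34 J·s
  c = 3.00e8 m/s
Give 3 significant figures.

Planck pressure: p_P = c⁷/(ℏG²) = 4.68e113 Pa
atomic unit of pressure: P_au = E_h/a₀³ = m_e⁴e¹⁰/((4πε₀)⁵ℏ⁸) = 3.01e13 Pa
7.70e4 × 4.68e113 / 3.01e13 = 1.20e105

1.20e105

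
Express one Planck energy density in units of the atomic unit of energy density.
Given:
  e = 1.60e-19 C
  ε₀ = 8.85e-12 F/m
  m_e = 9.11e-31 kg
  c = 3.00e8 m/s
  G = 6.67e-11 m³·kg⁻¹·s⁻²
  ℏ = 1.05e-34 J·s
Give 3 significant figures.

Planck energy density: u_P = c⁷/(ℏG²) = 4.68e113 J/m³
atomic unit of energy density: u_au = E_h/a₀³ = m_e⁴e¹⁰/((4πε₀)⁵ℏ⁸) = 3.01e13 J/m³
ratio = 4.68e113 / 3.01e13 = 1.55e100

1.55e100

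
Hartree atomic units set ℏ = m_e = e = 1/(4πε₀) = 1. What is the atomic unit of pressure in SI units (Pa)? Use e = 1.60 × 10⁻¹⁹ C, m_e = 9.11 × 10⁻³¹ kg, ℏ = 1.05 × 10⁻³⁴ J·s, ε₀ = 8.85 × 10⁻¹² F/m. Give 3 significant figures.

3.01 × 10¹³ Pa

Dimensional analysis gives P_au = E_h/a₀³ = m_e⁴e¹⁰/((4πε₀)⁵ℏ⁸).
E_h = 4.38 × 10⁻¹⁸ J
a₀ = 5.26 × 10⁻¹¹ m
E_h/a₀³ = 3.01 × 10¹³ Pa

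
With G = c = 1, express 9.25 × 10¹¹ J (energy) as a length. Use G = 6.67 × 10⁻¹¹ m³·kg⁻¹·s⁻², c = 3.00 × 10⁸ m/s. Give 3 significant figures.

Energy → length via G/c⁴.
9.25 × 10¹¹ J × (G/c⁴) = 7.62 × 10⁻³³ m

7.62 × 10⁻³³ m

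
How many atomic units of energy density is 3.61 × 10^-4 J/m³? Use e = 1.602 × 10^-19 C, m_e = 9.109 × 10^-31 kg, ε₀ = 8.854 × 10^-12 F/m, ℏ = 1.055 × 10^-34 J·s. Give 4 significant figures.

atomic unit of energy density: u_au = E_h/a₀³ = m_e⁴e¹⁰/((4πε₀)⁵ℏ⁸) = 2.929 × 10^13 J/m³.
3.61 × 10^-4 / 2.929 × 10^13 = 1.232 × 10^-17

1.232 × 10^-17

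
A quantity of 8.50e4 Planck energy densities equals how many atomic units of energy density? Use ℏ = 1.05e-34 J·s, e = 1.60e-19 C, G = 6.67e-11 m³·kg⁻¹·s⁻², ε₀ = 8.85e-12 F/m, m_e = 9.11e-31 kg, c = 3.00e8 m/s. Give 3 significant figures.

1.32e105

Planck energy density: u_P = c⁷/(ℏG²) = 4.68e113 J/m³
atomic unit of energy density: u_au = E_h/a₀³ = m_e⁴e¹⁰/((4πε₀)⁵ℏ⁸) = 3.01e13 J/m³
8.50e4 × 4.68e113 / 3.01e13 = 1.32e105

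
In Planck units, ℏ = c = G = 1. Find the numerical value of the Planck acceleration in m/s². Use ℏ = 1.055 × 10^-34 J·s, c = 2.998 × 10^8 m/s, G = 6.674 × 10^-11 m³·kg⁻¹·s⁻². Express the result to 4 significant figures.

From ℏ = c = G = 1 the acceleration scale is a_P = √(c⁷/(ℏG)).
  = √(3.092 × 10^103)
  = 5.560 × 10^51 m/s²

5.560 × 10^51 m/s²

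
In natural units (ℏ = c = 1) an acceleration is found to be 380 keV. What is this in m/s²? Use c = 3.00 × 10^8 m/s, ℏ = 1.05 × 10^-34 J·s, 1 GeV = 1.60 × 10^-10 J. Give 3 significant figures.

1.74 × 10^29 m/s²

Acceleration is [L]/[T]² = c·[E]/ℏ.
1 GeV → c/ℏ × (1 GeV in J) = 4.57 × 10^32 m/s².
Convert the energy scale: 380 keV = 3.80 × 10^-4 GeV.
Result: 3.80 × 10^-4 × 4.57 × 10^32 = 1.74 × 10^29 m/s².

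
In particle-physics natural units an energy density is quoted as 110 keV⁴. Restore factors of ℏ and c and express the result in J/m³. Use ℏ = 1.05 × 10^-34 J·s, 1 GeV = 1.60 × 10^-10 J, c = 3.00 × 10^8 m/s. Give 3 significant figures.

2.31 × 10^15 J/m³

[E]/[L]³ = [E]⁴/(ℏc)³; restore (ℏc)⁻³.
1 GeV⁴ → 1/(ℏc)³ × (1 GeV in J)⁴ = 2.10 × 10^37 J/m³.
Convert the energy scale: 110 keV⁴ = 1.10 × 10^-22 GeV⁴.
Result: 1.10 × 10^-22 × 2.10 × 10^37 = 2.31 × 10^15 J/m³.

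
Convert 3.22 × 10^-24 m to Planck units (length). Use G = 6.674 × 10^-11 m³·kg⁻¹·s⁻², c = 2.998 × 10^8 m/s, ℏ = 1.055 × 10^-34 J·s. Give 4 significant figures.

1.992 × 10^11

Planck length: ℓ_P = √(ℏG/c³) = 1.616 × 10^-35 m.
3.22 × 10^-24 / 1.616 × 10^-35 = 1.992 × 10^11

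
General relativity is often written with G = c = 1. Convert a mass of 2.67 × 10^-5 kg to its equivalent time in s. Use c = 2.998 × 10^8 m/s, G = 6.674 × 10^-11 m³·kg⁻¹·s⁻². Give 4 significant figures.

6.613 × 10^-41 s

Mass → time via G/c³.
2.67 × 10^-5 kg × (G/c³) = 6.613 × 10^-41 s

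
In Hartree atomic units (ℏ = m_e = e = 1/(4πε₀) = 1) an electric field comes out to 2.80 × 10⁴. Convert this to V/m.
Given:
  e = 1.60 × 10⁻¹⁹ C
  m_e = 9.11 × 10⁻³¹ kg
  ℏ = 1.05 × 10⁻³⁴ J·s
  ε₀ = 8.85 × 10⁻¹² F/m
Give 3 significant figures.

One atomic unit of electric field: E_au = E_h/(e a₀) = m_e²e⁵/((4πε₀)³ℏ⁴) = 5.20 × 10¹¹ V/m.
2.80 × 10⁴ × 5.20 × 10¹¹ V/m = 1.46 × 10¹⁶ V/m

1.46 × 10¹⁶ V/m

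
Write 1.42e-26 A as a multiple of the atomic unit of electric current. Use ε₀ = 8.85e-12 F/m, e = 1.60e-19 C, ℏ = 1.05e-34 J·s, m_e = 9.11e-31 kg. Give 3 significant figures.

2.13e-24

atomic unit of electric current: I_au = e E_h/ℏ = m_e e⁵/((4πε₀)²ℏ³) = 6.67e-3 A.
1.42e-26 / 6.67e-3 = 2.13e-24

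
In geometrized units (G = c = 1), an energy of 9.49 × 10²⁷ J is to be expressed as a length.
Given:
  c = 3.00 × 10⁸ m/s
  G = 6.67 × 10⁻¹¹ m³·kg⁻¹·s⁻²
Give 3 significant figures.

7.81 × 10⁻¹⁷ m

Energy → length via G/c⁴.
9.49 × 10²⁷ J × (G/c⁴) = 7.81 × 10⁻¹⁷ m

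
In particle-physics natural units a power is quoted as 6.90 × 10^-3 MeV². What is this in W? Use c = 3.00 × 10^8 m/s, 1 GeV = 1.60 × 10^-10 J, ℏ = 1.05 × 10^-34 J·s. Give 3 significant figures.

1.68 × 10^6 W

Power is [E]/[T] = [E]²/ℏ.
1 GeV² → 1/ℏ × (1 GeV in J)² = 2.44 × 10^14 W.
Convert the energy scale: 6.90 × 10^-3 MeV² = 6.90 × 10^-9 GeV².
Result: 6.90 × 10^-9 × 2.44 × 10^14 = 1.68 × 10^6 W.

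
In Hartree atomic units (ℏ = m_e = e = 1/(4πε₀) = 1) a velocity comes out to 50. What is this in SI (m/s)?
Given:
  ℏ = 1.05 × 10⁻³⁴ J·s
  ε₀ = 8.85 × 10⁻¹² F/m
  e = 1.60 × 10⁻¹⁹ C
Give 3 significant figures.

One atomic unit of velocity: v_au = e²/(4πε₀ℏ) = 2.19 × 10⁶ m/s.
50 × 2.19 × 10⁶ m/s = 1.10 × 10⁸ m/s

1.10 × 10⁸ m/s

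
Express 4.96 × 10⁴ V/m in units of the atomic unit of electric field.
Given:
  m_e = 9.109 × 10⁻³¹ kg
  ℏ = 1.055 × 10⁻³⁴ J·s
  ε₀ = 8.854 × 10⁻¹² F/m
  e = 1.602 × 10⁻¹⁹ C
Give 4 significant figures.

atomic unit of electric field: E_au = E_h/(e a₀) = m_e²e⁵/((4πε₀)³ℏ⁴) = 5.131 × 10¹¹ V/m.
4.96 × 10⁴ / 5.131 × 10¹¹ = 9.667 × 10⁻⁸

9.667 × 10⁻⁸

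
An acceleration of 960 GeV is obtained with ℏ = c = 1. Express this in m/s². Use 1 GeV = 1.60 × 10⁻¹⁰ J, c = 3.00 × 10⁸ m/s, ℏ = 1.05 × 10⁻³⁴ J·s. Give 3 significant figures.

4.39 × 10³⁵ m/s²

Acceleration is [L]/[T]² = c·[E]/ℏ.
1 GeV → c/ℏ × (1 GeV in J) = 4.57 × 10³² m/s².
Result: 960 × 4.57 × 10³² = 4.39 × 10³⁵ m/s².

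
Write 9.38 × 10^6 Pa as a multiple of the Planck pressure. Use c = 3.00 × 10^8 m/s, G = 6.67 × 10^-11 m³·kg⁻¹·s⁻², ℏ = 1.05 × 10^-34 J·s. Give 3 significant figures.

2.00 × 10^-107

Planck pressure: p_P = c⁷/(ℏG²) = 4.68 × 10^113 Pa.
9.38 × 10^6 / 4.68 × 10^113 = 2.00 × 10^-107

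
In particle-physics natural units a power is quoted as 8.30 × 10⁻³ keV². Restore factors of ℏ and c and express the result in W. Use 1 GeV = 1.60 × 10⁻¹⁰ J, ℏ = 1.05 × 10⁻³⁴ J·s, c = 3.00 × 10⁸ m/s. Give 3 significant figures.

Power is [E]/[T] = [E]²/ℏ.
1 GeV² → 1/ℏ × (1 GeV in J)² = 2.44 × 10¹⁴ W.
Convert the energy scale: 8.30 × 10⁻³ keV² = 8.30 × 10⁻¹⁵ GeV².
Result: 8.30 × 10⁻¹⁵ × 2.44 × 10¹⁴ = 2.02 W.

2.02 W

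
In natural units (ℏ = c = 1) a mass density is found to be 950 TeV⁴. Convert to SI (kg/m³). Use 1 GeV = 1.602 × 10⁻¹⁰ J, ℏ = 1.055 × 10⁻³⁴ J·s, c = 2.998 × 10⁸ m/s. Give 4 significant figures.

Mass density is [E]/(c²[L]³) = [E]⁴/(ℏ³c⁵).
1 GeV⁴ → 1/(ℏ³c⁵) × (1 GeV in J)⁴ = 2.316 × 10²⁰ kg/m³.
Convert the energy scale: 950 TeV⁴ = 9.50 × 10¹⁴ GeV⁴.
Result: 9.50 × 10¹⁴ × 2.316 × 10²⁰ = 2.200 × 10³⁵ kg/m³.

2.200 × 10³⁵ kg/m³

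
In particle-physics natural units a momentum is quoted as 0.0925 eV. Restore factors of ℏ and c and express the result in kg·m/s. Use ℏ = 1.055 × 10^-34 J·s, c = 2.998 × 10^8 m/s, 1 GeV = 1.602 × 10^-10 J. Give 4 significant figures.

4.943 × 10^-29 kg·m/s

Momentum is [E]/c; divide by c.
1 GeV → 1/c × (1 GeV in J) = 5.344 × 10^-19 kg·m/s.
Convert the energy scale: 0.0925 eV = 9.25 × 10^-11 GeV.
Result: 9.25 × 10^-11 × 5.344 × 10^-19 = 4.943 × 10^-29 kg·m/s.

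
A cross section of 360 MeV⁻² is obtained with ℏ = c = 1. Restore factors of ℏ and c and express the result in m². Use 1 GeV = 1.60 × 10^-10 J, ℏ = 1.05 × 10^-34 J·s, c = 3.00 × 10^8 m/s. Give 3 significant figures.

1.40 × 10^-23 m²

Area is [L]² = [E]⁻²·(ℏc)²; restore (ℏc)².
1 GeV⁻² → (ℏc)² × (1 GeV in J)⁻² = 3.88 × 10^-32 m².
Convert the energy scale: 360 MeV⁻² = 3.60 × 10^8 GeV⁻².
Result: 3.60 × 10^8 × 3.88 × 10^-32 = 1.40 × 10^-23 m².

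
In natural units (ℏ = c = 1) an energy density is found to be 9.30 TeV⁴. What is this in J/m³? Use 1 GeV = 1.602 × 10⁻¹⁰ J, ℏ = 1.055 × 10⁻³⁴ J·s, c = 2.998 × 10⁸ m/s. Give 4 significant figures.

1.936 × 10⁵⁰ J/m³

[E]/[L]³ = [E]⁴/(ℏc)³; restore (ℏc)⁻³.
1 GeV⁴ → 1/(ℏc)³ × (1 GeV in J)⁴ = 2.082 × 10³⁷ J/m³.
Convert the energy scale: 9.30 TeV⁴ = 9.30 × 10¹² GeV⁴.
Result: 9.30 × 10¹² × 2.082 × 10³⁷ = 1.936 × 10⁵⁰ J/m³.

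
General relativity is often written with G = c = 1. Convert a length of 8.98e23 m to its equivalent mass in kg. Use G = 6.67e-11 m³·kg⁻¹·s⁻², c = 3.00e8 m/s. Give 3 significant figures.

1.21e51 kg

Length → mass via c²/G.
8.98e23 m × (c²/G) = 1.21e51 kg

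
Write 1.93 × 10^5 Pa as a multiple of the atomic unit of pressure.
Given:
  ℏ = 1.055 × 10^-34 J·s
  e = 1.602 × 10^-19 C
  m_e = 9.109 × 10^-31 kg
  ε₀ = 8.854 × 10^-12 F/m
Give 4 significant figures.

6.589 × 10^-9

atomic unit of pressure: P_au = E_h/a₀³ = m_e⁴e¹⁰/((4πε₀)⁵ℏ⁸) = 2.929 × 10^13 Pa.
1.93 × 10^5 / 2.929 × 10^13 = 6.589 × 10^-9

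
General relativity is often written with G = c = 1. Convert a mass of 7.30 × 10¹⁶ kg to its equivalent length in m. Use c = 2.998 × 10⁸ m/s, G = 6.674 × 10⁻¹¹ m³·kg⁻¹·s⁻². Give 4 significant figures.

In G = c = 1 units mass has dimensions of length; the conversion factor is G/c².
7.30 × 10¹⁶ kg × (G/c²) = 5.421 × 10⁻¹¹ m

5.421 × 10⁻¹¹ m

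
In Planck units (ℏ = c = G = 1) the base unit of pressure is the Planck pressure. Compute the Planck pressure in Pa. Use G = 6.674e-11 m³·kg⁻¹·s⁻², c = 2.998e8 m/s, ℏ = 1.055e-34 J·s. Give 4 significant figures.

4.632e113 Pa

p_P = c⁷/(ℏG²)
  = 2.177e59 / 4.699e-55
  = 4.632e113 Pa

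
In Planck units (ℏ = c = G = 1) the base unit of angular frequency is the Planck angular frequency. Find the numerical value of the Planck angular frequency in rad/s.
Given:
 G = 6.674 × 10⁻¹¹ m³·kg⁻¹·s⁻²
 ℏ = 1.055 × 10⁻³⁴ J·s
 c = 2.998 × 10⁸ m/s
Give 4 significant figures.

ω_P = √(c⁵/(ℏG))
  = √(3.440 × 10⁸⁶)
  = 1.855 × 10⁴³ rad/s

1.855 × 10⁴³ rad/s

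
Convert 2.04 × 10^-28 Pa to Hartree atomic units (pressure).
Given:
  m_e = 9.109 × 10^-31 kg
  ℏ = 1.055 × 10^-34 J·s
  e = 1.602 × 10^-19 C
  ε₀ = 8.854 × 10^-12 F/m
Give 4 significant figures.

atomic unit of pressure: P_au = E_h/a₀³ = m_e⁴e¹⁰/((4πε₀)⁵ℏ⁸) = 2.929 × 10^13 Pa.
2.04 × 10^-28 / 2.929 × 10^13 = 6.964 × 10^-42

6.964 × 10^-42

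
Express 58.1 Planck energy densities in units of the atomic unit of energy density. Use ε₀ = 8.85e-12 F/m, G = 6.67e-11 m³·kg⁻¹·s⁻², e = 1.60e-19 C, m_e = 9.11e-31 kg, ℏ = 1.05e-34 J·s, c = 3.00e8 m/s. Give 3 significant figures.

Planck energy density: u_P = c⁷/(ℏG²) = 4.68e113 J/m³
atomic unit of energy density: u_au = E_h/a₀³ = m_e⁴e¹⁰/((4πε₀)⁵ℏ⁸) = 3.01e13 J/m³
58.1 × 4.68e113 / 3.01e13 = 9.03e101

9.03e101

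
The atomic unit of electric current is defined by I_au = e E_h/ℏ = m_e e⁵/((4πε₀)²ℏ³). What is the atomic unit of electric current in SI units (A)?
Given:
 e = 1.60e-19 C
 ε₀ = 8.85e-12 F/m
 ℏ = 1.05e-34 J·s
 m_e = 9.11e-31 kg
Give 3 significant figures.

I_au = e E_h/ℏ = m_e e⁵/((4πε₀)²ℏ³)
E_h = 4.38e-18 J
e·E_h/ℏ = 6.67e-3 A

6.67e-3 A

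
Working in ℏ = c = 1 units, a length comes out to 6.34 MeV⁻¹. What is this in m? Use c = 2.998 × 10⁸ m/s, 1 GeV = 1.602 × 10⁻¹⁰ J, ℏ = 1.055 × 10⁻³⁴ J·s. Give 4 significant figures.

1.252 × 10⁻¹² m

A length is [E]⁻¹ in ℏ=c=1; restore one factor of ℏc.
1 GeV⁻¹ → ℏc × (1 GeV in J)⁻¹ = 1.974 × 10⁻¹⁶ m.
Convert the energy scale: 6.34 MeV⁻¹ = 6.34 × 10³ GeV⁻¹.
Result: 6.34 × 10³ × 1.974 × 10⁻¹⁶ = 1.252 × 10⁻¹² m.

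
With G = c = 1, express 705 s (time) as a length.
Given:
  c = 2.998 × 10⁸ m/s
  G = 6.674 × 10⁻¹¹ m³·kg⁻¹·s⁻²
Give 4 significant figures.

Time → length via c.
705 s × (c) = 2.114 × 10¹¹ m

2.114 × 10¹¹ m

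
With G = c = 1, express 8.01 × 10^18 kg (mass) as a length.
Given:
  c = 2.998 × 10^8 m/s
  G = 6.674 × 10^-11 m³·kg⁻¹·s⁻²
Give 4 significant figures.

In G = c = 1 units mass has dimensions of length; the conversion factor is G/c².
8.01 × 10^18 kg × (G/c²) = 5.948 × 10^-9 m

5.948 × 10^-9 m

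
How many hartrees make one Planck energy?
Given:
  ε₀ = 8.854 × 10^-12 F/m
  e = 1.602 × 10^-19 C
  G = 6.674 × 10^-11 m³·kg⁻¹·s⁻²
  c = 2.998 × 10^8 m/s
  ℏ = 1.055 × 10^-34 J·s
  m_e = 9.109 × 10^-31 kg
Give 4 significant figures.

Planck energy: E_P = √(ℏc⁵/G) = 1.957 × 10^9 J
hartree: E_h = m_e e⁴/(4πε₀ℏ)² = 4.354 × 10^-18 J
ratio = 1.957 × 10^9 / 4.354 × 10^-18 = 4.494 × 10^26

4.494 × 10^26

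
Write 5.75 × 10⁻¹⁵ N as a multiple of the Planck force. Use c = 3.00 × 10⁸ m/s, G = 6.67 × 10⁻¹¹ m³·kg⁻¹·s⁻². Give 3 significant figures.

Planck force: F_P = c⁴/G = 1.21 × 10⁴⁴ N.
5.75 × 10⁻¹⁵ / 1.21 × 10⁴⁴ = 4.73 × 10⁻⁵⁹

4.73 × 10⁻⁵⁹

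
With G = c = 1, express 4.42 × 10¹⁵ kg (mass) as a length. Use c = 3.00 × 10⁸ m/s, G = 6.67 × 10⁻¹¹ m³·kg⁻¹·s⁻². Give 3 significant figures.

In G = c = 1 units mass has dimensions of length; the conversion factor is G/c².
4.42 × 10¹⁵ kg × (G/c²) = 3.28 × 10⁻¹² m

3.28 × 10⁻¹² m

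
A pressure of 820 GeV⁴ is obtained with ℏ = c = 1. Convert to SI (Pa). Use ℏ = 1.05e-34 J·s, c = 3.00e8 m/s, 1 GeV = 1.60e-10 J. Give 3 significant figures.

1.72e40 Pa

Pressure is [E]/[L]³ = [E]⁴/(ℏc)³.
1 GeV⁴ → 1/(ℏc)³ × (1 GeV in J)⁴ = 2.10e37 Pa.
Result: 820 × 2.10e37 = 1.72e40 Pa.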